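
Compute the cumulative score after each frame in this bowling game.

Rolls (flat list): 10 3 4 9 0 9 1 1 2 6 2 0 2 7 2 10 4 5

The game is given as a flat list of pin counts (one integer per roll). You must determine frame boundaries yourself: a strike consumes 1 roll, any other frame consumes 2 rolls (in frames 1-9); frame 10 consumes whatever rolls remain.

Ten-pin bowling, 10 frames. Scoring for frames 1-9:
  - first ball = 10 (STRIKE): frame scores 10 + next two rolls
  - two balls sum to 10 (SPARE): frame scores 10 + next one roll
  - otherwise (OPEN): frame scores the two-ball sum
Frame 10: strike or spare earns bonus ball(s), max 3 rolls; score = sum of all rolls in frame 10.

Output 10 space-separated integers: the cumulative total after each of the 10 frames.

Answer: 17 24 33 44 47 55 57 66 85 94

Derivation:
Frame 1: STRIKE. 10 + next two rolls (3+4) = 17. Cumulative: 17
Frame 2: OPEN (3+4=7). Cumulative: 24
Frame 3: OPEN (9+0=9). Cumulative: 33
Frame 4: SPARE (9+1=10). 10 + next roll (1) = 11. Cumulative: 44
Frame 5: OPEN (1+2=3). Cumulative: 47
Frame 6: OPEN (6+2=8). Cumulative: 55
Frame 7: OPEN (0+2=2). Cumulative: 57
Frame 8: OPEN (7+2=9). Cumulative: 66
Frame 9: STRIKE. 10 + next two rolls (4+5) = 19. Cumulative: 85
Frame 10: OPEN. Sum of all frame-10 rolls (4+5) = 9. Cumulative: 94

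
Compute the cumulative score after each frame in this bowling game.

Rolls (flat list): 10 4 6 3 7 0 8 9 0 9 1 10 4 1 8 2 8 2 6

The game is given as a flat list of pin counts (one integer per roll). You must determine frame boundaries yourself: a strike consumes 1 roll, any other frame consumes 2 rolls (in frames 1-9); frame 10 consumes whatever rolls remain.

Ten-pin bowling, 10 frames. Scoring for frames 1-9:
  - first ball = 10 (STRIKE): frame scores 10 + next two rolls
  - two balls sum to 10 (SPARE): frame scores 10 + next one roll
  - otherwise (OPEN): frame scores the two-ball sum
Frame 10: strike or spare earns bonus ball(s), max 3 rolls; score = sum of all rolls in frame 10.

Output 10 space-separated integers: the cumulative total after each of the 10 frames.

Answer: 20 33 43 51 60 80 95 100 118 134

Derivation:
Frame 1: STRIKE. 10 + next two rolls (4+6) = 20. Cumulative: 20
Frame 2: SPARE (4+6=10). 10 + next roll (3) = 13. Cumulative: 33
Frame 3: SPARE (3+7=10). 10 + next roll (0) = 10. Cumulative: 43
Frame 4: OPEN (0+8=8). Cumulative: 51
Frame 5: OPEN (9+0=9). Cumulative: 60
Frame 6: SPARE (9+1=10). 10 + next roll (10) = 20. Cumulative: 80
Frame 7: STRIKE. 10 + next two rolls (4+1) = 15. Cumulative: 95
Frame 8: OPEN (4+1=5). Cumulative: 100
Frame 9: SPARE (8+2=10). 10 + next roll (8) = 18. Cumulative: 118
Frame 10: SPARE. Sum of all frame-10 rolls (8+2+6) = 16. Cumulative: 134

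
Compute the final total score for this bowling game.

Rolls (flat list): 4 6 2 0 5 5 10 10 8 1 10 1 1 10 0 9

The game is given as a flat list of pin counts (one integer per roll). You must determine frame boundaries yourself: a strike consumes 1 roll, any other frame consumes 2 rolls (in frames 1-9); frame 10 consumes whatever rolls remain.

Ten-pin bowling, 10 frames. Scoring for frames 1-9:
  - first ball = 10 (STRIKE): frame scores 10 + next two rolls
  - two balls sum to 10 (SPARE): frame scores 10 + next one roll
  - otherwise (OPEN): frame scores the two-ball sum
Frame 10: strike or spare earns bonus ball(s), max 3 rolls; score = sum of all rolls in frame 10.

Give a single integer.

Frame 1: SPARE (4+6=10). 10 + next roll (2) = 12. Cumulative: 12
Frame 2: OPEN (2+0=2). Cumulative: 14
Frame 3: SPARE (5+5=10). 10 + next roll (10) = 20. Cumulative: 34
Frame 4: STRIKE. 10 + next two rolls (10+8) = 28. Cumulative: 62
Frame 5: STRIKE. 10 + next two rolls (8+1) = 19. Cumulative: 81
Frame 6: OPEN (8+1=9). Cumulative: 90
Frame 7: STRIKE. 10 + next two rolls (1+1) = 12. Cumulative: 102
Frame 8: OPEN (1+1=2). Cumulative: 104
Frame 9: STRIKE. 10 + next two rolls (0+9) = 19. Cumulative: 123
Frame 10: OPEN. Sum of all frame-10 rolls (0+9) = 9. Cumulative: 132

Answer: 132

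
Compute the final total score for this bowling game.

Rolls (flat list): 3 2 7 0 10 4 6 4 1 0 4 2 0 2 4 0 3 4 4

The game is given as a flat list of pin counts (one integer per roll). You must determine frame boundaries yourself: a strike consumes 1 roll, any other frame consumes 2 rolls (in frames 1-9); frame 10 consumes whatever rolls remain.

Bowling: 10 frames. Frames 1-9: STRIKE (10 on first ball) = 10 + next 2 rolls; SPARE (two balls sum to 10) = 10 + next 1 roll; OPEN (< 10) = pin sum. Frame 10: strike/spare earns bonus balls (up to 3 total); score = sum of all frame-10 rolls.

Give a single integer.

Frame 1: OPEN (3+2=5). Cumulative: 5
Frame 2: OPEN (7+0=7). Cumulative: 12
Frame 3: STRIKE. 10 + next two rolls (4+6) = 20. Cumulative: 32
Frame 4: SPARE (4+6=10). 10 + next roll (4) = 14. Cumulative: 46
Frame 5: OPEN (4+1=5). Cumulative: 51
Frame 6: OPEN (0+4=4). Cumulative: 55
Frame 7: OPEN (2+0=2). Cumulative: 57
Frame 8: OPEN (2+4=6). Cumulative: 63
Frame 9: OPEN (0+3=3). Cumulative: 66
Frame 10: OPEN. Sum of all frame-10 rolls (4+4) = 8. Cumulative: 74

Answer: 74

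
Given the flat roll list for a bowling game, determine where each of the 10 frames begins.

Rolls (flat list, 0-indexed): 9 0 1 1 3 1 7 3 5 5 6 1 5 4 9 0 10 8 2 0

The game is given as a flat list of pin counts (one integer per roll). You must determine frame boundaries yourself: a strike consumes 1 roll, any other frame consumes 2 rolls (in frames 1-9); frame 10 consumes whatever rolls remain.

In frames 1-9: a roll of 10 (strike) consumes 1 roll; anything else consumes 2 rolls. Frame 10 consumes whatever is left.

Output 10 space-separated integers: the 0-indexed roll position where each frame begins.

Frame 1 starts at roll index 0: rolls=9,0 (sum=9), consumes 2 rolls
Frame 2 starts at roll index 2: rolls=1,1 (sum=2), consumes 2 rolls
Frame 3 starts at roll index 4: rolls=3,1 (sum=4), consumes 2 rolls
Frame 4 starts at roll index 6: rolls=7,3 (sum=10), consumes 2 rolls
Frame 5 starts at roll index 8: rolls=5,5 (sum=10), consumes 2 rolls
Frame 6 starts at roll index 10: rolls=6,1 (sum=7), consumes 2 rolls
Frame 7 starts at roll index 12: rolls=5,4 (sum=9), consumes 2 rolls
Frame 8 starts at roll index 14: rolls=9,0 (sum=9), consumes 2 rolls
Frame 9 starts at roll index 16: roll=10 (strike), consumes 1 roll
Frame 10 starts at roll index 17: 3 remaining rolls

Answer: 0 2 4 6 8 10 12 14 16 17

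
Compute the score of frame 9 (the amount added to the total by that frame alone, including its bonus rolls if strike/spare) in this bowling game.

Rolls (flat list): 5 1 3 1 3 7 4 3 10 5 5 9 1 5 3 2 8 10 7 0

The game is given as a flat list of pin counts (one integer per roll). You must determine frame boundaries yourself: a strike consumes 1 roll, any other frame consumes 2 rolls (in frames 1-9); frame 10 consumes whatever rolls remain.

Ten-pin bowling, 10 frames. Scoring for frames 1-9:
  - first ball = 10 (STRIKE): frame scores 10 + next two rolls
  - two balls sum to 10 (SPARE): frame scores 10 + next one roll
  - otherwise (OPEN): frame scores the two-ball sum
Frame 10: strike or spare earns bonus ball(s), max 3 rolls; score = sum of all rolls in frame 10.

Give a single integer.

Frame 1: OPEN (5+1=6). Cumulative: 6
Frame 2: OPEN (3+1=4). Cumulative: 10
Frame 3: SPARE (3+7=10). 10 + next roll (4) = 14. Cumulative: 24
Frame 4: OPEN (4+3=7). Cumulative: 31
Frame 5: STRIKE. 10 + next two rolls (5+5) = 20. Cumulative: 51
Frame 6: SPARE (5+5=10). 10 + next roll (9) = 19. Cumulative: 70
Frame 7: SPARE (9+1=10). 10 + next roll (5) = 15. Cumulative: 85
Frame 8: OPEN (5+3=8). Cumulative: 93
Frame 9: SPARE (2+8=10). 10 + next roll (10) = 20. Cumulative: 113
Frame 10: STRIKE. Sum of all frame-10 rolls (10+7+0) = 17. Cumulative: 130

Answer: 20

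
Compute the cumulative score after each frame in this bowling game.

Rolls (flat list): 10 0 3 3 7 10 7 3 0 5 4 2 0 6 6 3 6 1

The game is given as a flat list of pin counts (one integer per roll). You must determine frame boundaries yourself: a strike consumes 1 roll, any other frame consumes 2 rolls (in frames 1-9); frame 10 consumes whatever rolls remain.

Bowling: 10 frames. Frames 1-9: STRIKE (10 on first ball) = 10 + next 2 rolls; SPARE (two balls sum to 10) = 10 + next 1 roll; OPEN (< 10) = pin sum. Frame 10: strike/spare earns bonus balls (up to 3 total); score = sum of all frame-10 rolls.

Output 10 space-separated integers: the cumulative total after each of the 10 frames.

Answer: 13 16 36 56 66 71 77 83 92 99

Derivation:
Frame 1: STRIKE. 10 + next two rolls (0+3) = 13. Cumulative: 13
Frame 2: OPEN (0+3=3). Cumulative: 16
Frame 3: SPARE (3+7=10). 10 + next roll (10) = 20. Cumulative: 36
Frame 4: STRIKE. 10 + next two rolls (7+3) = 20. Cumulative: 56
Frame 5: SPARE (7+3=10). 10 + next roll (0) = 10. Cumulative: 66
Frame 6: OPEN (0+5=5). Cumulative: 71
Frame 7: OPEN (4+2=6). Cumulative: 77
Frame 8: OPEN (0+6=6). Cumulative: 83
Frame 9: OPEN (6+3=9). Cumulative: 92
Frame 10: OPEN. Sum of all frame-10 rolls (6+1) = 7. Cumulative: 99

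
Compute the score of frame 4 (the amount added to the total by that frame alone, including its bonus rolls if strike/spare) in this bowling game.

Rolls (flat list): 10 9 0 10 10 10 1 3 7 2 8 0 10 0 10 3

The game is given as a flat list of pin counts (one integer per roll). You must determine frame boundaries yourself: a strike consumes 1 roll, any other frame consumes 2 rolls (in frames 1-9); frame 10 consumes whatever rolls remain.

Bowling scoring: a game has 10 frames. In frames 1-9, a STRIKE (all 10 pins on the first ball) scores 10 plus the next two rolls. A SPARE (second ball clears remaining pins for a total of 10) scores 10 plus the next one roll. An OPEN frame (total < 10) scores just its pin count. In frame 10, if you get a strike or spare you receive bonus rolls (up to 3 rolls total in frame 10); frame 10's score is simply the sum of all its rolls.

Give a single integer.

Answer: 21

Derivation:
Frame 1: STRIKE. 10 + next two rolls (9+0) = 19. Cumulative: 19
Frame 2: OPEN (9+0=9). Cumulative: 28
Frame 3: STRIKE. 10 + next two rolls (10+10) = 30. Cumulative: 58
Frame 4: STRIKE. 10 + next two rolls (10+1) = 21. Cumulative: 79
Frame 5: STRIKE. 10 + next two rolls (1+3) = 14. Cumulative: 93
Frame 6: OPEN (1+3=4). Cumulative: 97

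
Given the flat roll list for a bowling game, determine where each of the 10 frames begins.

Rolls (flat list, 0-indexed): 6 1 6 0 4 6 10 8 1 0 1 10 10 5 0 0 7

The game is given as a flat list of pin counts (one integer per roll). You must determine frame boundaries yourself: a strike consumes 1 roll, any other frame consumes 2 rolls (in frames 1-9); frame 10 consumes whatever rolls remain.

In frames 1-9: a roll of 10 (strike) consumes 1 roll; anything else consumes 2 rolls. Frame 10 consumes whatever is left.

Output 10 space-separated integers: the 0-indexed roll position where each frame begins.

Frame 1 starts at roll index 0: rolls=6,1 (sum=7), consumes 2 rolls
Frame 2 starts at roll index 2: rolls=6,0 (sum=6), consumes 2 rolls
Frame 3 starts at roll index 4: rolls=4,6 (sum=10), consumes 2 rolls
Frame 4 starts at roll index 6: roll=10 (strike), consumes 1 roll
Frame 5 starts at roll index 7: rolls=8,1 (sum=9), consumes 2 rolls
Frame 6 starts at roll index 9: rolls=0,1 (sum=1), consumes 2 rolls
Frame 7 starts at roll index 11: roll=10 (strike), consumes 1 roll
Frame 8 starts at roll index 12: roll=10 (strike), consumes 1 roll
Frame 9 starts at roll index 13: rolls=5,0 (sum=5), consumes 2 rolls
Frame 10 starts at roll index 15: 2 remaining rolls

Answer: 0 2 4 6 7 9 11 12 13 15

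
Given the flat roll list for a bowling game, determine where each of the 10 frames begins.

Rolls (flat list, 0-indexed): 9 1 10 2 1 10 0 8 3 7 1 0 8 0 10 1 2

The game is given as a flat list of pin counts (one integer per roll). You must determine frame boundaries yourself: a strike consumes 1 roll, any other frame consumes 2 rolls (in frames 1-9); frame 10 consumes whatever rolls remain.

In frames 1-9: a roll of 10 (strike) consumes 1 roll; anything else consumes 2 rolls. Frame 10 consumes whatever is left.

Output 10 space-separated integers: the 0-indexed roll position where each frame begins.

Answer: 0 2 3 5 6 8 10 12 14 15

Derivation:
Frame 1 starts at roll index 0: rolls=9,1 (sum=10), consumes 2 rolls
Frame 2 starts at roll index 2: roll=10 (strike), consumes 1 roll
Frame 3 starts at roll index 3: rolls=2,1 (sum=3), consumes 2 rolls
Frame 4 starts at roll index 5: roll=10 (strike), consumes 1 roll
Frame 5 starts at roll index 6: rolls=0,8 (sum=8), consumes 2 rolls
Frame 6 starts at roll index 8: rolls=3,7 (sum=10), consumes 2 rolls
Frame 7 starts at roll index 10: rolls=1,0 (sum=1), consumes 2 rolls
Frame 8 starts at roll index 12: rolls=8,0 (sum=8), consumes 2 rolls
Frame 9 starts at roll index 14: roll=10 (strike), consumes 1 roll
Frame 10 starts at roll index 15: 2 remaining rolls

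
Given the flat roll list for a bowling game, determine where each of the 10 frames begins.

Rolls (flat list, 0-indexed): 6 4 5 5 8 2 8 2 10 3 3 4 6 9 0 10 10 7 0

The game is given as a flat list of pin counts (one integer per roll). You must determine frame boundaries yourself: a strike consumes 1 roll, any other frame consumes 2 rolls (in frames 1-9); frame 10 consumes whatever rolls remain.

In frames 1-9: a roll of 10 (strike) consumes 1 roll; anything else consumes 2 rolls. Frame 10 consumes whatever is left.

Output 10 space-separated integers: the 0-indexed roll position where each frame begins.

Frame 1 starts at roll index 0: rolls=6,4 (sum=10), consumes 2 rolls
Frame 2 starts at roll index 2: rolls=5,5 (sum=10), consumes 2 rolls
Frame 3 starts at roll index 4: rolls=8,2 (sum=10), consumes 2 rolls
Frame 4 starts at roll index 6: rolls=8,2 (sum=10), consumes 2 rolls
Frame 5 starts at roll index 8: roll=10 (strike), consumes 1 roll
Frame 6 starts at roll index 9: rolls=3,3 (sum=6), consumes 2 rolls
Frame 7 starts at roll index 11: rolls=4,6 (sum=10), consumes 2 rolls
Frame 8 starts at roll index 13: rolls=9,0 (sum=9), consumes 2 rolls
Frame 9 starts at roll index 15: roll=10 (strike), consumes 1 roll
Frame 10 starts at roll index 16: 3 remaining rolls

Answer: 0 2 4 6 8 9 11 13 15 16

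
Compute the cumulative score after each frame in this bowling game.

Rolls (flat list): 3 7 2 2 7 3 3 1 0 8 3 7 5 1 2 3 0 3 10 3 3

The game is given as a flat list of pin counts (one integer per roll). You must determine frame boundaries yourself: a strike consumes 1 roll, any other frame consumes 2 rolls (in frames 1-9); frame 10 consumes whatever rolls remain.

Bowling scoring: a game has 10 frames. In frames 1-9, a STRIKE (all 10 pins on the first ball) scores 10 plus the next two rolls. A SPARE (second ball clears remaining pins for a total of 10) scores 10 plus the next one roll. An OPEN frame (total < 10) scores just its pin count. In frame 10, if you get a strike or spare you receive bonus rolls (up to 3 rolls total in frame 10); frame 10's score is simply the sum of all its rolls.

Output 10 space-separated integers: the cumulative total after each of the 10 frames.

Answer: 12 16 29 33 41 56 62 67 70 86

Derivation:
Frame 1: SPARE (3+7=10). 10 + next roll (2) = 12. Cumulative: 12
Frame 2: OPEN (2+2=4). Cumulative: 16
Frame 3: SPARE (7+3=10). 10 + next roll (3) = 13. Cumulative: 29
Frame 4: OPEN (3+1=4). Cumulative: 33
Frame 5: OPEN (0+8=8). Cumulative: 41
Frame 6: SPARE (3+7=10). 10 + next roll (5) = 15. Cumulative: 56
Frame 7: OPEN (5+1=6). Cumulative: 62
Frame 8: OPEN (2+3=5). Cumulative: 67
Frame 9: OPEN (0+3=3). Cumulative: 70
Frame 10: STRIKE. Sum of all frame-10 rolls (10+3+3) = 16. Cumulative: 86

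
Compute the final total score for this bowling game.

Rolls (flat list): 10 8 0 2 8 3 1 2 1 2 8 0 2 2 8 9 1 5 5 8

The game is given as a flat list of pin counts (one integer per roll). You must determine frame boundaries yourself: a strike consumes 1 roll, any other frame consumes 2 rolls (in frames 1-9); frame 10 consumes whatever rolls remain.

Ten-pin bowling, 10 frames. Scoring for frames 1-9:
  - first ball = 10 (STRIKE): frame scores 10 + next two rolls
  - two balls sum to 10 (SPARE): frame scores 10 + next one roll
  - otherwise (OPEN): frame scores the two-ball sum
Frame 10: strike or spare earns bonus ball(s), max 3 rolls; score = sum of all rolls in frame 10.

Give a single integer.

Frame 1: STRIKE. 10 + next two rolls (8+0) = 18. Cumulative: 18
Frame 2: OPEN (8+0=8). Cumulative: 26
Frame 3: SPARE (2+8=10). 10 + next roll (3) = 13. Cumulative: 39
Frame 4: OPEN (3+1=4). Cumulative: 43
Frame 5: OPEN (2+1=3). Cumulative: 46
Frame 6: SPARE (2+8=10). 10 + next roll (0) = 10. Cumulative: 56
Frame 7: OPEN (0+2=2). Cumulative: 58
Frame 8: SPARE (2+8=10). 10 + next roll (9) = 19. Cumulative: 77
Frame 9: SPARE (9+1=10). 10 + next roll (5) = 15. Cumulative: 92
Frame 10: SPARE. Sum of all frame-10 rolls (5+5+8) = 18. Cumulative: 110

Answer: 110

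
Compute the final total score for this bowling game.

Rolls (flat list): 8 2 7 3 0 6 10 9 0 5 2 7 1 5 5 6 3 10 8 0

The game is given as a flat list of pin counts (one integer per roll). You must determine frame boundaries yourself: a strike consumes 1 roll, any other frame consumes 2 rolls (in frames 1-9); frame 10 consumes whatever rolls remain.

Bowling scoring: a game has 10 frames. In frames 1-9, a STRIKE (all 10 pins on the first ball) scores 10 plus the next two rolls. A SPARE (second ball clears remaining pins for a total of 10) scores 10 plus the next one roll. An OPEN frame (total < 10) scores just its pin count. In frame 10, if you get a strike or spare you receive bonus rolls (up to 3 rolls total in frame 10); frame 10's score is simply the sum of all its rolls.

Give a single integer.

Frame 1: SPARE (8+2=10). 10 + next roll (7) = 17. Cumulative: 17
Frame 2: SPARE (7+3=10). 10 + next roll (0) = 10. Cumulative: 27
Frame 3: OPEN (0+6=6). Cumulative: 33
Frame 4: STRIKE. 10 + next two rolls (9+0) = 19. Cumulative: 52
Frame 5: OPEN (9+0=9). Cumulative: 61
Frame 6: OPEN (5+2=7). Cumulative: 68
Frame 7: OPEN (7+1=8). Cumulative: 76
Frame 8: SPARE (5+5=10). 10 + next roll (6) = 16. Cumulative: 92
Frame 9: OPEN (6+3=9). Cumulative: 101
Frame 10: STRIKE. Sum of all frame-10 rolls (10+8+0) = 18. Cumulative: 119

Answer: 119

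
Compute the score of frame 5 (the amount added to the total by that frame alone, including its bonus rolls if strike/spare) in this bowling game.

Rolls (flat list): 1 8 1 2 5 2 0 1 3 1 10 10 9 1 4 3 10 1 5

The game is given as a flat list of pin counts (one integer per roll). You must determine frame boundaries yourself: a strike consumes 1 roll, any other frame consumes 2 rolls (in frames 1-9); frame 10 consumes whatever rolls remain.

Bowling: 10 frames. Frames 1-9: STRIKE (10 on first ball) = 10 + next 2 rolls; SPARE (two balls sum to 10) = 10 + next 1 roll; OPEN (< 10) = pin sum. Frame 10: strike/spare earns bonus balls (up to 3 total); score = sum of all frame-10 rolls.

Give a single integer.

Frame 1: OPEN (1+8=9). Cumulative: 9
Frame 2: OPEN (1+2=3). Cumulative: 12
Frame 3: OPEN (5+2=7). Cumulative: 19
Frame 4: OPEN (0+1=1). Cumulative: 20
Frame 5: OPEN (3+1=4). Cumulative: 24
Frame 6: STRIKE. 10 + next two rolls (10+9) = 29. Cumulative: 53
Frame 7: STRIKE. 10 + next two rolls (9+1) = 20. Cumulative: 73

Answer: 4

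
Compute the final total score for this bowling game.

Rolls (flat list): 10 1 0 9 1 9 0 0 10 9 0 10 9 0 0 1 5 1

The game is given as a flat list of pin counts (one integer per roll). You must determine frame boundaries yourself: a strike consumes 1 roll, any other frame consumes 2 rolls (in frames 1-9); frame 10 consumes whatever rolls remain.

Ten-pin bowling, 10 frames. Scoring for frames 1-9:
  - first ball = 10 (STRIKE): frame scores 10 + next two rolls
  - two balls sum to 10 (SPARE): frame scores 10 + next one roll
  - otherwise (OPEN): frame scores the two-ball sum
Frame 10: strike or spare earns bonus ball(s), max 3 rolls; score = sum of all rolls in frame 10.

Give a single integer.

Answer: 103

Derivation:
Frame 1: STRIKE. 10 + next two rolls (1+0) = 11. Cumulative: 11
Frame 2: OPEN (1+0=1). Cumulative: 12
Frame 3: SPARE (9+1=10). 10 + next roll (9) = 19. Cumulative: 31
Frame 4: OPEN (9+0=9). Cumulative: 40
Frame 5: SPARE (0+10=10). 10 + next roll (9) = 19. Cumulative: 59
Frame 6: OPEN (9+0=9). Cumulative: 68
Frame 7: STRIKE. 10 + next two rolls (9+0) = 19. Cumulative: 87
Frame 8: OPEN (9+0=9). Cumulative: 96
Frame 9: OPEN (0+1=1). Cumulative: 97
Frame 10: OPEN. Sum of all frame-10 rolls (5+1) = 6. Cumulative: 103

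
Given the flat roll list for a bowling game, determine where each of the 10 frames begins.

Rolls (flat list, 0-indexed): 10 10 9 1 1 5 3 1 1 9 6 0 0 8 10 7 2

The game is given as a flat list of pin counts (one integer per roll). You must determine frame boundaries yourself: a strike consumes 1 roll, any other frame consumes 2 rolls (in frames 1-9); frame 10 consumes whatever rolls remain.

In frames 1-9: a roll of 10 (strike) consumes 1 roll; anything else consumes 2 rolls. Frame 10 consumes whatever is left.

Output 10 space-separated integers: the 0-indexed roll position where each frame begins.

Answer: 0 1 2 4 6 8 10 12 14 15

Derivation:
Frame 1 starts at roll index 0: roll=10 (strike), consumes 1 roll
Frame 2 starts at roll index 1: roll=10 (strike), consumes 1 roll
Frame 3 starts at roll index 2: rolls=9,1 (sum=10), consumes 2 rolls
Frame 4 starts at roll index 4: rolls=1,5 (sum=6), consumes 2 rolls
Frame 5 starts at roll index 6: rolls=3,1 (sum=4), consumes 2 rolls
Frame 6 starts at roll index 8: rolls=1,9 (sum=10), consumes 2 rolls
Frame 7 starts at roll index 10: rolls=6,0 (sum=6), consumes 2 rolls
Frame 8 starts at roll index 12: rolls=0,8 (sum=8), consumes 2 rolls
Frame 9 starts at roll index 14: roll=10 (strike), consumes 1 roll
Frame 10 starts at roll index 15: 2 remaining rolls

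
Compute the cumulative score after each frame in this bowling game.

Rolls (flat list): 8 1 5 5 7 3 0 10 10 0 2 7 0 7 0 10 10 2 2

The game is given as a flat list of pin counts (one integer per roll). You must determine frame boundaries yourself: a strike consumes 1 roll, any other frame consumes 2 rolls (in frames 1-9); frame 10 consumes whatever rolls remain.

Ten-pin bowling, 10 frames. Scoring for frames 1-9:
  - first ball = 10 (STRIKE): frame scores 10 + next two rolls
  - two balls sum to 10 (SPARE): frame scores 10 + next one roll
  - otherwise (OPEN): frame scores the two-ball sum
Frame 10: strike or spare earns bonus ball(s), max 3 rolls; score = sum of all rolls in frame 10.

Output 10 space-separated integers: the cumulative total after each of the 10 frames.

Frame 1: OPEN (8+1=9). Cumulative: 9
Frame 2: SPARE (5+5=10). 10 + next roll (7) = 17. Cumulative: 26
Frame 3: SPARE (7+3=10). 10 + next roll (0) = 10. Cumulative: 36
Frame 4: SPARE (0+10=10). 10 + next roll (10) = 20. Cumulative: 56
Frame 5: STRIKE. 10 + next two rolls (0+2) = 12. Cumulative: 68
Frame 6: OPEN (0+2=2). Cumulative: 70
Frame 7: OPEN (7+0=7). Cumulative: 77
Frame 8: OPEN (7+0=7). Cumulative: 84
Frame 9: STRIKE. 10 + next two rolls (10+2) = 22. Cumulative: 106
Frame 10: STRIKE. Sum of all frame-10 rolls (10+2+2) = 14. Cumulative: 120

Answer: 9 26 36 56 68 70 77 84 106 120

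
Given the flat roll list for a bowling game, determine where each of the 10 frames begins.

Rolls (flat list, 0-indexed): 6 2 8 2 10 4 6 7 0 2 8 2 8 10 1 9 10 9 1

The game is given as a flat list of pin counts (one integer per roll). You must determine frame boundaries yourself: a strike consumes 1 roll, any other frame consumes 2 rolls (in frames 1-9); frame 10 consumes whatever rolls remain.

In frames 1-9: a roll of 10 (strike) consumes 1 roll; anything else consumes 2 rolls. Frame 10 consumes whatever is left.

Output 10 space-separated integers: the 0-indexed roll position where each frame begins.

Answer: 0 2 4 5 7 9 11 13 14 16

Derivation:
Frame 1 starts at roll index 0: rolls=6,2 (sum=8), consumes 2 rolls
Frame 2 starts at roll index 2: rolls=8,2 (sum=10), consumes 2 rolls
Frame 3 starts at roll index 4: roll=10 (strike), consumes 1 roll
Frame 4 starts at roll index 5: rolls=4,6 (sum=10), consumes 2 rolls
Frame 5 starts at roll index 7: rolls=7,0 (sum=7), consumes 2 rolls
Frame 6 starts at roll index 9: rolls=2,8 (sum=10), consumes 2 rolls
Frame 7 starts at roll index 11: rolls=2,8 (sum=10), consumes 2 rolls
Frame 8 starts at roll index 13: roll=10 (strike), consumes 1 roll
Frame 9 starts at roll index 14: rolls=1,9 (sum=10), consumes 2 rolls
Frame 10 starts at roll index 16: 3 remaining rolls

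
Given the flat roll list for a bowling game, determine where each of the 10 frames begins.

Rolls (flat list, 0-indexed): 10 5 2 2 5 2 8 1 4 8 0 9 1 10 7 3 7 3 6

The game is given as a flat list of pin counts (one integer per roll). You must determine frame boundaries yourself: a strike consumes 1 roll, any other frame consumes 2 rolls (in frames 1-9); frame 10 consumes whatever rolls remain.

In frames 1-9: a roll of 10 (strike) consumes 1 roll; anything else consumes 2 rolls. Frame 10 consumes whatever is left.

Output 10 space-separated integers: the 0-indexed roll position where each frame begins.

Answer: 0 1 3 5 7 9 11 13 14 16

Derivation:
Frame 1 starts at roll index 0: roll=10 (strike), consumes 1 roll
Frame 2 starts at roll index 1: rolls=5,2 (sum=7), consumes 2 rolls
Frame 3 starts at roll index 3: rolls=2,5 (sum=7), consumes 2 rolls
Frame 4 starts at roll index 5: rolls=2,8 (sum=10), consumes 2 rolls
Frame 5 starts at roll index 7: rolls=1,4 (sum=5), consumes 2 rolls
Frame 6 starts at roll index 9: rolls=8,0 (sum=8), consumes 2 rolls
Frame 7 starts at roll index 11: rolls=9,1 (sum=10), consumes 2 rolls
Frame 8 starts at roll index 13: roll=10 (strike), consumes 1 roll
Frame 9 starts at roll index 14: rolls=7,3 (sum=10), consumes 2 rolls
Frame 10 starts at roll index 16: 3 remaining rolls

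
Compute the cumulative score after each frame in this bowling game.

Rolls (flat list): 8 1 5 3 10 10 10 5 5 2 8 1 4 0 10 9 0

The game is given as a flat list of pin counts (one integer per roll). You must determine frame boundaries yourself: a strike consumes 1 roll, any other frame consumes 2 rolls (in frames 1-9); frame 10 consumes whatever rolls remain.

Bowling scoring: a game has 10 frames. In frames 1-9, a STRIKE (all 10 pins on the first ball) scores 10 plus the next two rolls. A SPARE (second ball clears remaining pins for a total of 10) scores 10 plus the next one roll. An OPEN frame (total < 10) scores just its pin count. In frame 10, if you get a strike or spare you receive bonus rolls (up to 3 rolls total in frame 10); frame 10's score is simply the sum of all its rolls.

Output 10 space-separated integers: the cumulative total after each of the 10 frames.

Answer: 9 17 47 72 92 104 115 120 139 148

Derivation:
Frame 1: OPEN (8+1=9). Cumulative: 9
Frame 2: OPEN (5+3=8). Cumulative: 17
Frame 3: STRIKE. 10 + next two rolls (10+10) = 30. Cumulative: 47
Frame 4: STRIKE. 10 + next two rolls (10+5) = 25. Cumulative: 72
Frame 5: STRIKE. 10 + next two rolls (5+5) = 20. Cumulative: 92
Frame 6: SPARE (5+5=10). 10 + next roll (2) = 12. Cumulative: 104
Frame 7: SPARE (2+8=10). 10 + next roll (1) = 11. Cumulative: 115
Frame 8: OPEN (1+4=5). Cumulative: 120
Frame 9: SPARE (0+10=10). 10 + next roll (9) = 19. Cumulative: 139
Frame 10: OPEN. Sum of all frame-10 rolls (9+0) = 9. Cumulative: 148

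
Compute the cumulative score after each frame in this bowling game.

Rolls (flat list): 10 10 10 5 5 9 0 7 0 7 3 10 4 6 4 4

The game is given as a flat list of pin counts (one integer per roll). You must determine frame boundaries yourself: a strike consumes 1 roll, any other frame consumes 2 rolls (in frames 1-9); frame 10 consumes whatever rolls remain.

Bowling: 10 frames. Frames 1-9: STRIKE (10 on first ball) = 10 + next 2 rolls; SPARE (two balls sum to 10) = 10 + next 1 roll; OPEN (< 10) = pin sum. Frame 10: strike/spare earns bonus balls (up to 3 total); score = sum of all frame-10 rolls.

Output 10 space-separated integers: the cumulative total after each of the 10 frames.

Answer: 30 55 75 94 103 110 130 150 164 172

Derivation:
Frame 1: STRIKE. 10 + next two rolls (10+10) = 30. Cumulative: 30
Frame 2: STRIKE. 10 + next two rolls (10+5) = 25. Cumulative: 55
Frame 3: STRIKE. 10 + next two rolls (5+5) = 20. Cumulative: 75
Frame 4: SPARE (5+5=10). 10 + next roll (9) = 19. Cumulative: 94
Frame 5: OPEN (9+0=9). Cumulative: 103
Frame 6: OPEN (7+0=7). Cumulative: 110
Frame 7: SPARE (7+3=10). 10 + next roll (10) = 20. Cumulative: 130
Frame 8: STRIKE. 10 + next two rolls (4+6) = 20. Cumulative: 150
Frame 9: SPARE (4+6=10). 10 + next roll (4) = 14. Cumulative: 164
Frame 10: OPEN. Sum of all frame-10 rolls (4+4) = 8. Cumulative: 172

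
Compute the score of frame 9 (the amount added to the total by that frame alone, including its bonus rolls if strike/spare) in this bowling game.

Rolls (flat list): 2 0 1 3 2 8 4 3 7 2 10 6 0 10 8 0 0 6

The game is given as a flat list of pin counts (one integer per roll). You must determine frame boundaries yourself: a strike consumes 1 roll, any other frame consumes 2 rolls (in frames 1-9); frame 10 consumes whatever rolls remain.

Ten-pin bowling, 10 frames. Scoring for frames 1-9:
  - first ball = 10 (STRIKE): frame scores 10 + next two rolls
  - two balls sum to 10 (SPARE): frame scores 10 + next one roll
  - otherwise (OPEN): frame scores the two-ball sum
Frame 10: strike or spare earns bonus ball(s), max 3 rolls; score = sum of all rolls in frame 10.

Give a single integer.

Frame 1: OPEN (2+0=2). Cumulative: 2
Frame 2: OPEN (1+3=4). Cumulative: 6
Frame 3: SPARE (2+8=10). 10 + next roll (4) = 14. Cumulative: 20
Frame 4: OPEN (4+3=7). Cumulative: 27
Frame 5: OPEN (7+2=9). Cumulative: 36
Frame 6: STRIKE. 10 + next two rolls (6+0) = 16. Cumulative: 52
Frame 7: OPEN (6+0=6). Cumulative: 58
Frame 8: STRIKE. 10 + next two rolls (8+0) = 18. Cumulative: 76
Frame 9: OPEN (8+0=8). Cumulative: 84
Frame 10: OPEN. Sum of all frame-10 rolls (0+6) = 6. Cumulative: 90

Answer: 8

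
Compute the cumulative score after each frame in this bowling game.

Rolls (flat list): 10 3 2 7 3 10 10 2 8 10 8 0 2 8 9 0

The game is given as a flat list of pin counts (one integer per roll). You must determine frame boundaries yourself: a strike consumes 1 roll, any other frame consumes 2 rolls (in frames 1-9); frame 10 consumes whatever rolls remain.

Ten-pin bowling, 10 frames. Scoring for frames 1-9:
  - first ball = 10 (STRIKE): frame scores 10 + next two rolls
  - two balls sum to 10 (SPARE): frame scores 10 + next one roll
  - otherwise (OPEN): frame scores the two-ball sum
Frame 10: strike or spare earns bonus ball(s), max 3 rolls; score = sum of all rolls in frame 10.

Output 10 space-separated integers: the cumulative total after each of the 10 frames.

Answer: 15 20 40 62 82 102 120 128 147 156

Derivation:
Frame 1: STRIKE. 10 + next two rolls (3+2) = 15. Cumulative: 15
Frame 2: OPEN (3+2=5). Cumulative: 20
Frame 3: SPARE (7+3=10). 10 + next roll (10) = 20. Cumulative: 40
Frame 4: STRIKE. 10 + next two rolls (10+2) = 22. Cumulative: 62
Frame 5: STRIKE. 10 + next two rolls (2+8) = 20. Cumulative: 82
Frame 6: SPARE (2+8=10). 10 + next roll (10) = 20. Cumulative: 102
Frame 7: STRIKE. 10 + next two rolls (8+0) = 18. Cumulative: 120
Frame 8: OPEN (8+0=8). Cumulative: 128
Frame 9: SPARE (2+8=10). 10 + next roll (9) = 19. Cumulative: 147
Frame 10: OPEN. Sum of all frame-10 rolls (9+0) = 9. Cumulative: 156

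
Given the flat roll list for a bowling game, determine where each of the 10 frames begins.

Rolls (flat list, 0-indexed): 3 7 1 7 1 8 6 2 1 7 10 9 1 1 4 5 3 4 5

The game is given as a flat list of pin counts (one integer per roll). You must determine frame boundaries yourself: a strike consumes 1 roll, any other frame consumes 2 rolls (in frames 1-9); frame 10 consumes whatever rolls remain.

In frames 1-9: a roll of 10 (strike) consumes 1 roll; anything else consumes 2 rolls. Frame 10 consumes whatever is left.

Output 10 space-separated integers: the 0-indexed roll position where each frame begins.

Answer: 0 2 4 6 8 10 11 13 15 17

Derivation:
Frame 1 starts at roll index 0: rolls=3,7 (sum=10), consumes 2 rolls
Frame 2 starts at roll index 2: rolls=1,7 (sum=8), consumes 2 rolls
Frame 3 starts at roll index 4: rolls=1,8 (sum=9), consumes 2 rolls
Frame 4 starts at roll index 6: rolls=6,2 (sum=8), consumes 2 rolls
Frame 5 starts at roll index 8: rolls=1,7 (sum=8), consumes 2 rolls
Frame 6 starts at roll index 10: roll=10 (strike), consumes 1 roll
Frame 7 starts at roll index 11: rolls=9,1 (sum=10), consumes 2 rolls
Frame 8 starts at roll index 13: rolls=1,4 (sum=5), consumes 2 rolls
Frame 9 starts at roll index 15: rolls=5,3 (sum=8), consumes 2 rolls
Frame 10 starts at roll index 17: 2 remaining rolls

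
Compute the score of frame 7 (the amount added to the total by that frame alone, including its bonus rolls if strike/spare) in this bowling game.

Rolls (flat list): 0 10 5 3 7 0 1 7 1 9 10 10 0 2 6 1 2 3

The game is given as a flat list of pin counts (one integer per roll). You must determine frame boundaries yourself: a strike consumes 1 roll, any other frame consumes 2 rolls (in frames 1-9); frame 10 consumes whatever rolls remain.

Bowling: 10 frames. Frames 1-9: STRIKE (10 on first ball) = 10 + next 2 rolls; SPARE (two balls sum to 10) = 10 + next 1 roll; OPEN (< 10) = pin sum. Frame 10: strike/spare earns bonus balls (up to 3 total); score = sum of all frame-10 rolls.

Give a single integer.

Answer: 12

Derivation:
Frame 1: SPARE (0+10=10). 10 + next roll (5) = 15. Cumulative: 15
Frame 2: OPEN (5+3=8). Cumulative: 23
Frame 3: OPEN (7+0=7). Cumulative: 30
Frame 4: OPEN (1+7=8). Cumulative: 38
Frame 5: SPARE (1+9=10). 10 + next roll (10) = 20. Cumulative: 58
Frame 6: STRIKE. 10 + next two rolls (10+0) = 20. Cumulative: 78
Frame 7: STRIKE. 10 + next two rolls (0+2) = 12. Cumulative: 90
Frame 8: OPEN (0+2=2). Cumulative: 92
Frame 9: OPEN (6+1=7). Cumulative: 99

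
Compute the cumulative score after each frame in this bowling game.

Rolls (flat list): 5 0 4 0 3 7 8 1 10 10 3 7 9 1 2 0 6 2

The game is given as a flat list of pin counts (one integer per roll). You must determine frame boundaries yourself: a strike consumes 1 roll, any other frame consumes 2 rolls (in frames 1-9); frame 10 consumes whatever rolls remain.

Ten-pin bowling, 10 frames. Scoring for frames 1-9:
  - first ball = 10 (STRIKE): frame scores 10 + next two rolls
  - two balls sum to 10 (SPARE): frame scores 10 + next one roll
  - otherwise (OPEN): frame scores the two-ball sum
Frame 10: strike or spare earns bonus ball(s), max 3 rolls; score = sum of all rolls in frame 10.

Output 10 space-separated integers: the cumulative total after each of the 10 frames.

Answer: 5 9 27 36 59 79 98 110 112 120

Derivation:
Frame 1: OPEN (5+0=5). Cumulative: 5
Frame 2: OPEN (4+0=4). Cumulative: 9
Frame 3: SPARE (3+7=10). 10 + next roll (8) = 18. Cumulative: 27
Frame 4: OPEN (8+1=9). Cumulative: 36
Frame 5: STRIKE. 10 + next two rolls (10+3) = 23. Cumulative: 59
Frame 6: STRIKE. 10 + next two rolls (3+7) = 20. Cumulative: 79
Frame 7: SPARE (3+7=10). 10 + next roll (9) = 19. Cumulative: 98
Frame 8: SPARE (9+1=10). 10 + next roll (2) = 12. Cumulative: 110
Frame 9: OPEN (2+0=2). Cumulative: 112
Frame 10: OPEN. Sum of all frame-10 rolls (6+2) = 8. Cumulative: 120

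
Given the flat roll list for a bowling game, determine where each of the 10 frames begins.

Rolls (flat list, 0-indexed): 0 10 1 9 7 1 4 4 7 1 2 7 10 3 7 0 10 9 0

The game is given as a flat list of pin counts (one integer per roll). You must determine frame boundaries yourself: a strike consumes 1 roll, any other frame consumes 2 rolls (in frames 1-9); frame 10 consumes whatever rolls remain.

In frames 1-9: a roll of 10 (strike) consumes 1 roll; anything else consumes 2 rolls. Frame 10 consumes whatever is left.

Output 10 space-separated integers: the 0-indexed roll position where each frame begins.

Answer: 0 2 4 6 8 10 12 13 15 17

Derivation:
Frame 1 starts at roll index 0: rolls=0,10 (sum=10), consumes 2 rolls
Frame 2 starts at roll index 2: rolls=1,9 (sum=10), consumes 2 rolls
Frame 3 starts at roll index 4: rolls=7,1 (sum=8), consumes 2 rolls
Frame 4 starts at roll index 6: rolls=4,4 (sum=8), consumes 2 rolls
Frame 5 starts at roll index 8: rolls=7,1 (sum=8), consumes 2 rolls
Frame 6 starts at roll index 10: rolls=2,7 (sum=9), consumes 2 rolls
Frame 7 starts at roll index 12: roll=10 (strike), consumes 1 roll
Frame 8 starts at roll index 13: rolls=3,7 (sum=10), consumes 2 rolls
Frame 9 starts at roll index 15: rolls=0,10 (sum=10), consumes 2 rolls
Frame 10 starts at roll index 17: 2 remaining rolls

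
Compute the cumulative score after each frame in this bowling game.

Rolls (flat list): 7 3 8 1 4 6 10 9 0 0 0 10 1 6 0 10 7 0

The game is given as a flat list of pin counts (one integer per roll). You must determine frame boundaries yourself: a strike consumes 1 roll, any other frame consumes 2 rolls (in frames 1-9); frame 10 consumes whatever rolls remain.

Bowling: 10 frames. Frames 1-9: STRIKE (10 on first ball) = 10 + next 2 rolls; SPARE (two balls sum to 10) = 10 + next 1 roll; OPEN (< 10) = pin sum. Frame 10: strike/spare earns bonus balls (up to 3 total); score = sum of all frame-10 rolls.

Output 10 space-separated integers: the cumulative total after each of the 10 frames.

Answer: 18 27 47 66 75 75 92 99 116 123

Derivation:
Frame 1: SPARE (7+3=10). 10 + next roll (8) = 18. Cumulative: 18
Frame 2: OPEN (8+1=9). Cumulative: 27
Frame 3: SPARE (4+6=10). 10 + next roll (10) = 20. Cumulative: 47
Frame 4: STRIKE. 10 + next two rolls (9+0) = 19. Cumulative: 66
Frame 5: OPEN (9+0=9). Cumulative: 75
Frame 6: OPEN (0+0=0). Cumulative: 75
Frame 7: STRIKE. 10 + next two rolls (1+6) = 17. Cumulative: 92
Frame 8: OPEN (1+6=7). Cumulative: 99
Frame 9: SPARE (0+10=10). 10 + next roll (7) = 17. Cumulative: 116
Frame 10: OPEN. Sum of all frame-10 rolls (7+0) = 7. Cumulative: 123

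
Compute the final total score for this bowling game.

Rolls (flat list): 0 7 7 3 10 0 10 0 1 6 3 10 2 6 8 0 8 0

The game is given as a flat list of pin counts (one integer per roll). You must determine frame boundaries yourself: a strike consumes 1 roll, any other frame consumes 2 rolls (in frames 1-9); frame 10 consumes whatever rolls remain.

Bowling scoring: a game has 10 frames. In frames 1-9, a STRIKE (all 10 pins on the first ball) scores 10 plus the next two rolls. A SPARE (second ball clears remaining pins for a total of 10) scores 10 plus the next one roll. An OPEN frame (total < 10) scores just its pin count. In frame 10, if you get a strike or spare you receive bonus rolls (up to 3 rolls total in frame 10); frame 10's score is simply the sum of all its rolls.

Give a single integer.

Answer: 109

Derivation:
Frame 1: OPEN (0+7=7). Cumulative: 7
Frame 2: SPARE (7+3=10). 10 + next roll (10) = 20. Cumulative: 27
Frame 3: STRIKE. 10 + next two rolls (0+10) = 20. Cumulative: 47
Frame 4: SPARE (0+10=10). 10 + next roll (0) = 10. Cumulative: 57
Frame 5: OPEN (0+1=1). Cumulative: 58
Frame 6: OPEN (6+3=9). Cumulative: 67
Frame 7: STRIKE. 10 + next two rolls (2+6) = 18. Cumulative: 85
Frame 8: OPEN (2+6=8). Cumulative: 93
Frame 9: OPEN (8+0=8). Cumulative: 101
Frame 10: OPEN. Sum of all frame-10 rolls (8+0) = 8. Cumulative: 109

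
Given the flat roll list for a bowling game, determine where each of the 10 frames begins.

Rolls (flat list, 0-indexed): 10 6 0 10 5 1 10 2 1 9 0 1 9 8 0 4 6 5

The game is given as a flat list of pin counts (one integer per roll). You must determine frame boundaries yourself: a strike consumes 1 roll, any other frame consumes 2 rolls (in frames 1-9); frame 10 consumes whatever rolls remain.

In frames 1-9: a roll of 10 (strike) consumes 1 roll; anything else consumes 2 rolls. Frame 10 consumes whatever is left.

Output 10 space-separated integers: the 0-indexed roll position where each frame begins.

Answer: 0 1 3 4 6 7 9 11 13 15

Derivation:
Frame 1 starts at roll index 0: roll=10 (strike), consumes 1 roll
Frame 2 starts at roll index 1: rolls=6,0 (sum=6), consumes 2 rolls
Frame 3 starts at roll index 3: roll=10 (strike), consumes 1 roll
Frame 4 starts at roll index 4: rolls=5,1 (sum=6), consumes 2 rolls
Frame 5 starts at roll index 6: roll=10 (strike), consumes 1 roll
Frame 6 starts at roll index 7: rolls=2,1 (sum=3), consumes 2 rolls
Frame 7 starts at roll index 9: rolls=9,0 (sum=9), consumes 2 rolls
Frame 8 starts at roll index 11: rolls=1,9 (sum=10), consumes 2 rolls
Frame 9 starts at roll index 13: rolls=8,0 (sum=8), consumes 2 rolls
Frame 10 starts at roll index 15: 3 remaining rolls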